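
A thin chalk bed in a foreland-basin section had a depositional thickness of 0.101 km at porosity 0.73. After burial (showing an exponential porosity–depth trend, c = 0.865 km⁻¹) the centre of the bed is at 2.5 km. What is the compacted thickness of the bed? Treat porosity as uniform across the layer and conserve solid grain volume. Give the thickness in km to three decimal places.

Porosity at 2.5 km: φ = 0.73·exp(−0.865×2.5) = 0.0840
Solid-volume conservation: h(1−φ) = h₀(1−φ₀) ⇒ h = h₀·(1−φ₀)/(1−φ)
h = 0.101 × (1 − 0.73)/(1 − 0.0840) = 0.101 × 0.2948 = 0.0298 km

0.030 km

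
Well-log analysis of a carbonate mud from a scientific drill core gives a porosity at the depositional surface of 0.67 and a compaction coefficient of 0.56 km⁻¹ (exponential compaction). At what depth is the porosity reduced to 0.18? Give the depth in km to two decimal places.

Invert Athy's law: d = ln(φ₀/φ) / β
d = ln(0.67/0.18) / 0.56 = ln(3.722) / 0.56 = 1.3143 / 0.56 = 2.347 km

2.35 km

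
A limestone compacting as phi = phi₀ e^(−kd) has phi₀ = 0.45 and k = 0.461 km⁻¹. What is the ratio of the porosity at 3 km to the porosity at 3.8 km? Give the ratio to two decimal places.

phi(d₁)/phi(d₂) = e^(−k·d₁)/e^(−k·d₂) = e^{k(d₂−d₁)}
= exp(0.461 × 0.8) = exp(0.3688) = 1.4460

1.45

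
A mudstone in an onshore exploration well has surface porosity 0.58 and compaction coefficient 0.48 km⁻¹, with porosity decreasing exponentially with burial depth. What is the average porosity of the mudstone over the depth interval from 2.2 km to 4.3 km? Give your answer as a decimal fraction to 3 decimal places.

⟨φ⟩ = (1/(Z₂−Z₁)) ∫ φ₀ e^(−cZ) dZ = φ₀·(e^(−c·Z₁) − e^(−c·Z₂)) / (c·(Z₂−Z₁))
e^(−0.48×2.2) = 0.3478; e^(−0.48×4.3) = 0.1269
⟨φ⟩ = 0.58 × (0.3478 − 0.1269) / (0.48 × 2.1) = 0.58 × 0.2191 = 0.1271

0.127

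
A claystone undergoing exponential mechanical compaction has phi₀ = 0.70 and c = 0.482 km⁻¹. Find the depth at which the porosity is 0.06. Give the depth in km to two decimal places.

5.10 km

Invert Athy's law: z = ln(phi₀/phi) / c
z = ln(0.7/0.06) / 0.482 = ln(11.67) / 0.482 = 2.4567 / 0.482 = 5.097 km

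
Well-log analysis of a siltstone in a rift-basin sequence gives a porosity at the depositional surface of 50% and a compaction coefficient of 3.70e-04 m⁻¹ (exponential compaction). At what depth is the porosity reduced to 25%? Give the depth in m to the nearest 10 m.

1870 m

Working in km (1 km = 1000 m; β in km⁻¹ = β in m⁻¹ × 1000):
Invert Athy's law: z = ln(n₀/n) / β
z = ln(0.5/0.25) / 0.37 = ln(2) / 0.37 = 0.6931 / 0.37 = 1.873 km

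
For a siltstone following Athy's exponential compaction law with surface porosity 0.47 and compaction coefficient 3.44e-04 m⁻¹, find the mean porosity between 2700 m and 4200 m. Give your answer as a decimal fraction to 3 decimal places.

0.145

Working in km (1 km = 1000 m; c in km⁻¹ = c in m⁻¹ × 1000):
⟨n⟩ = (1/(z₂−z₁)) ∫ n₀ e^(−cz) dz = n₀·(e^(−c·z₁) − e^(−c·z₂)) / (c·(z₂−z₁))
e^(−0.344×2.7) = 0.3950; e^(−0.344×4.2) = 0.2358
⟨n⟩ = 0.47 × (0.3950 − 0.2358) / (0.344 × 1.5) = 0.47 × 0.3086 = 0.1450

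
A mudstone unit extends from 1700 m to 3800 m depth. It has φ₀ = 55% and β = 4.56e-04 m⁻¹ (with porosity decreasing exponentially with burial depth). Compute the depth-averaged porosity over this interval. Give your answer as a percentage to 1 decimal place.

Working in km (1 km = 1000 m; β in km⁻¹ = β in m⁻¹ × 1000):
⟨φ⟩ = (1/(d₂−d₁)) ∫ φ₀ e^(−βd) dd = φ₀·(e^(−β·d₁) − e^(−β·d₂)) / (β·(d₂−d₁))
e^(−0.456×1.7) = 0.4606; e^(−0.456×3.8) = 0.1768
⟨φ⟩ = 0.55 × (0.4606 − 0.1768) / (0.456 × 2.1) = 0.55 × 0.2964 = 0.1630

16.3%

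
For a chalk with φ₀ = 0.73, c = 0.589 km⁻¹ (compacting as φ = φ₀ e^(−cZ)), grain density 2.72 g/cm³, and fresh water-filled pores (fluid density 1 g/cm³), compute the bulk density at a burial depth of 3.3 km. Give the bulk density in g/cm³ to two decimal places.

2.54 g/cm³

Porosity at depth: φ = 0.73·exp(−0.589×3.3) = 0.73×0.1432 = 0.1045
Bulk density: ρ_b = (1−φ)ρ_g + φ·ρ_f = 0.8955×2.72 + 0.1045×1
       = 2.436 + 0.105 = 2.540 g/cm³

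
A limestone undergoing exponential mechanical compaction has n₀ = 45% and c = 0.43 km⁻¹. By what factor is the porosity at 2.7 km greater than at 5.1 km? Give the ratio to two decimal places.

2.81

n(d₁)/n(d₂) = e^(−c·d₁)/e^(−c·d₂) = e^{c(d₂−d₁)}
= exp(0.43 × 2.4) = exp(1.032) = 2.8067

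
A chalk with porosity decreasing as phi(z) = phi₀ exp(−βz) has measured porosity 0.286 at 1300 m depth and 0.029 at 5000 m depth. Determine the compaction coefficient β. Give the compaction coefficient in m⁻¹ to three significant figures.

Working in km (1 km = 1000 m; β in km⁻¹ = β in m⁻¹ × 1000):
Athy: phi(z) = phi₀ e^(−βz) ⇒ phi₁/phi₂ = e^{β(z₂−z₁)} ⇒ β = ln(phi₁/phi₂)/(z₂−z₁)
β = ln(0.286/0.029) / (5 − 1.3) = ln(9.862) / 3.7 = 2.2887 / 3.7 = 0.6186 km⁻¹

0.000619 m⁻¹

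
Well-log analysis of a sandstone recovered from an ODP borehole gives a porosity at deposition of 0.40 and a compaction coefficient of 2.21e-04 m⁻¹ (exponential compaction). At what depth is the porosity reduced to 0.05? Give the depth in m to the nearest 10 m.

Working in km (1 km = 1000 m; k in km⁻¹ = k in m⁻¹ × 1000):
Invert Athy's law: z = ln(phi₀/phi) / k
z = ln(0.4/0.05) / 0.221 = ln(8) / 0.221 = 2.0794 / 0.221 = 9.409 km

9410 m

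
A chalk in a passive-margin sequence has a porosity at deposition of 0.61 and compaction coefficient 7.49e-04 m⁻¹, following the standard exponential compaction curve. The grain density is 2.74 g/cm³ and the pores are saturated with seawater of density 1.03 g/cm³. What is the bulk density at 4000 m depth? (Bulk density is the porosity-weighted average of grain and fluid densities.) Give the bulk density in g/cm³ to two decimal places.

2.69 g/cm³

Working in km (1 km = 1000 m; β in km⁻¹ = β in m⁻¹ × 1000):
Porosity at depth: phi = 0.61·exp(−0.749×4) = 0.61×0.0500 = 0.0305
Bulk density: ρ_b = (1−phi)ρ_g + phi·ρ_f = 0.9695×2.74 + 0.0305×1.03
       = 2.656 + 0.031 = 2.688 g/cm³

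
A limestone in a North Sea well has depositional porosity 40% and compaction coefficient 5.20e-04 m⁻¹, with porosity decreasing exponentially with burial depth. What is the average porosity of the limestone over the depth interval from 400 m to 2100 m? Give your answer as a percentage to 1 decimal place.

21.6%

Working in km (1 km = 1000 m; k in km⁻¹ = k in m⁻¹ × 1000):
⟨φ⟩ = (1/(Z₂−Z₁)) ∫ φ₀ e^(−kZ) dZ = φ₀·(e^(−k·Z₁) − e^(−k·Z₂)) / (k·(Z₂−Z₁))
e^(−0.52×0.4) = 0.8122; e^(−0.52×2.1) = 0.3355
⟨φ⟩ = 0.4 × (0.8122 − 0.3355) / (0.52 × 1.7) = 0.4 × 0.5392 = 0.2157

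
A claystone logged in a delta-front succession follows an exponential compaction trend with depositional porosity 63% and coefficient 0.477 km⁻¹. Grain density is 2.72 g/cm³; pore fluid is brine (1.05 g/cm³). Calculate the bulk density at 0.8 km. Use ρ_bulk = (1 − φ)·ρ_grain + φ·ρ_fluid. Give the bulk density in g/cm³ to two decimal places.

2.00 g/cm³

Porosity at depth: n = 0.63·exp(−0.477×0.8) = 0.63×0.6828 = 0.4301
Bulk density: ρ_b = (1−n)ρ_g + n·ρ_f = 0.5699×2.72 + 0.4301×1.05
       = 1.550 + 0.452 = 2.002 g/cm³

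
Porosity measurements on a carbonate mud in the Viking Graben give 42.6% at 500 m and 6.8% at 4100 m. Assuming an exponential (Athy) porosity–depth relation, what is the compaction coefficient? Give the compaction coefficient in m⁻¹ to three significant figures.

Working in km (1 km = 1000 m; k in km⁻¹ = k in m⁻¹ × 1000):
Athy: n(d) = n₀ e^(−kd) ⇒ n₁/n₂ = e^{k(d₂−d₁)} ⇒ k = ln(n₁/n₂)/(d₂−d₁)
k = ln(0.426/0.068) / (4.1 − 0.5) = ln(6.265) / 3.6 = 1.8349 / 3.6 = 0.5097 km⁻¹

0.000510 m⁻¹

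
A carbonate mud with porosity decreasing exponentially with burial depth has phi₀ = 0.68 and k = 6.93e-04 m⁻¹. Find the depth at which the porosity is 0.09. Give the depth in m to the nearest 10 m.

2920 m

Working in km (1 km = 1000 m; k in km⁻¹ = k in m⁻¹ × 1000):
Invert Athy's law: Z = ln(phi₀/phi) / k
Z = ln(0.68/0.09) / 0.693 = ln(7.556) / 0.693 = 2.0223 / 0.693 = 2.918 km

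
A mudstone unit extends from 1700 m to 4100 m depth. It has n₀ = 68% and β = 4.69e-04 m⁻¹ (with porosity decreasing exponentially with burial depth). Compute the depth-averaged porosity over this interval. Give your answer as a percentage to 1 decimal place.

18.4%

Working in km (1 km = 1000 m; β in km⁻¹ = β in m⁻¹ × 1000):
⟨n⟩ = (1/(z₂−z₁)) ∫ n₀ e^(−βz) dz = n₀·(e^(−β·z₁) − e^(−β·z₂)) / (β·(z₂−z₁))
e^(−0.469×1.7) = 0.4505; e^(−0.469×4.1) = 0.1462
⟨n⟩ = 0.68 × (0.4505 − 0.1462) / (0.469 × 2.4) = 0.68 × 0.2704 = 0.1839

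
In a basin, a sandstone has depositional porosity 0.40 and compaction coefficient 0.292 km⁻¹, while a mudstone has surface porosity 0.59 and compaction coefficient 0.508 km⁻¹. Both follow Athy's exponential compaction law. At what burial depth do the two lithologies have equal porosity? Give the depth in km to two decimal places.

1.80 km

Set φ₀ₐ e^(−kₐz) = φ₀ᵦ e^(−kᵦz) ⇒ ln(φ₀ₐ/φ₀ᵦ) = (kₐ − kᵦ)·z
z = ln(0.4/0.59) / (0.292 − 0.508) = -0.3887 / -0.216 = 1.799 km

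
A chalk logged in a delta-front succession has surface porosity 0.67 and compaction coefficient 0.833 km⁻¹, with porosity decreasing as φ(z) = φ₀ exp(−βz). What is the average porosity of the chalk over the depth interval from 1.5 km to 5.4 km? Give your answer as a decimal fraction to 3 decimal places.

0.057

⟨φ⟩ = (1/(z₂−z₁)) ∫ φ₀ e^(−βz) dz = φ₀·(e^(−β·z₁) − e^(−β·z₂)) / (β·(z₂−z₁))
e^(−0.833×1.5) = 0.2866; e^(−0.833×5.4) = 0.0111
⟨φ⟩ = 0.67 × (0.2866 − 0.0111) / (0.833 × 3.9) = 0.67 × 0.0848 = 0.0568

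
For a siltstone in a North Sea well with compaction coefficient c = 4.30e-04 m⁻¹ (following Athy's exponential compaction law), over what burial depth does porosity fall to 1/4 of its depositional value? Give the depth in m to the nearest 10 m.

Working in km (1 km = 1000 m; c in km⁻¹ = c in m⁻¹ × 1000):
n/n₀ = 1/4 ⇒ exp(−c·d) = 1/4 ⇒ d = ln(4) / c
d = 1.3863 / 0.43 = 3.224 km

3220 m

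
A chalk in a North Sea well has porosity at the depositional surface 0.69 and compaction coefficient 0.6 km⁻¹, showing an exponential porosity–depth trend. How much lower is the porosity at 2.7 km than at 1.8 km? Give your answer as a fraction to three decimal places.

0.098

φ(1.8) = 0.69·e^(−0.6×1.8) = 0.2343
φ(2.7) = 0.69·e^(−0.6×2.7) = 0.1366
Δφ = 0.2343 − 0.1366 = 0.0978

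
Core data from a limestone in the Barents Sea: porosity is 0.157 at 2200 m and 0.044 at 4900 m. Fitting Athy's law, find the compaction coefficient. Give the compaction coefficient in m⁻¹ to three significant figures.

0.000471 m⁻¹

Working in km (1 km = 1000 m; k in km⁻¹ = k in m⁻¹ × 1000):
Athy: n(d) = n₀ e^(−kd) ⇒ n₁/n₂ = e^{k(d₂−d₁)} ⇒ k = ln(n₁/n₂)/(d₂−d₁)
k = ln(0.157/0.044) / (4.9 − 2.2) = ln(3.568) / 2.7 = 1.2721 / 2.7 = 0.4711 km⁻¹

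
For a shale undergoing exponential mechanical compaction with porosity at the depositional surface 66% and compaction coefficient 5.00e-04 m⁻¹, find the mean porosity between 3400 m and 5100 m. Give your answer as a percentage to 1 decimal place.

8.1%

Working in km (1 km = 1000 m; β in km⁻¹ = β in m⁻¹ × 1000):
⟨φ⟩ = (1/(Z₂−Z₁)) ∫ φ₀ e^(−βZ) dZ = φ₀·(e^(−β·Z₁) − e^(−β·Z₂)) / (β·(Z₂−Z₁))
e^(−0.5×3.4) = 0.1827; e^(−0.5×5.1) = 0.0781
⟨φ⟩ = 0.66 × (0.1827 − 0.0781) / (0.5 × 1.7) = 0.66 × 0.1231 = 0.0812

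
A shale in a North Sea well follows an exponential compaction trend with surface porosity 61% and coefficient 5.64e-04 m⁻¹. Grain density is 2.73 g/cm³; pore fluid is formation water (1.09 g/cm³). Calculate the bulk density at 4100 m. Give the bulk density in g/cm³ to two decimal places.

Working in km (1 km = 1000 m; c in km⁻¹ = c in m⁻¹ × 1000):
Porosity at depth: φ = 0.61·exp(−0.564×4.1) = 0.61×0.0990 = 0.0604
Bulk density: ρ_b = (1−φ)ρ_g + φ·ρ_f = 0.9396×2.73 + 0.0604×1.09
       = 2.565 + 0.066 = 2.631 g/cm³

2.63 g/cm³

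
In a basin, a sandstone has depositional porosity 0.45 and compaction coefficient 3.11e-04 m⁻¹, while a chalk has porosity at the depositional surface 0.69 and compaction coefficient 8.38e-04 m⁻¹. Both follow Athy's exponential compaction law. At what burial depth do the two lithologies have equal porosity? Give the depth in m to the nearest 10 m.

810 m

Working in km (1 km = 1000 m; β in km⁻¹ = β in m⁻¹ × 1000):
Set phi₀ₐ e^(−βₐd) = phi₀ᵦ e^(−βᵦd) ⇒ ln(phi₀ₐ/phi₀ᵦ) = (βₐ − βᵦ)·d
d = ln(0.45/0.69) / (0.311 − 0.838) = -0.4274 / -0.527 = 0.811 km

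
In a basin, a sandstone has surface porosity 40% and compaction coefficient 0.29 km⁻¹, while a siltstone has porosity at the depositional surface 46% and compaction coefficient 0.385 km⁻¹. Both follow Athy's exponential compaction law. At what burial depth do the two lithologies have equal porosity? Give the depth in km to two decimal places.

1.47 km

Set n₀ₐ e^(−kₐd) = n₀ᵦ e^(−kᵦd) ⇒ ln(n₀ₐ/n₀ᵦ) = (kₐ − kᵦ)·d
d = ln(0.4/0.46) / (0.29 − 0.385) = -0.1398 / -0.095 = 1.471 km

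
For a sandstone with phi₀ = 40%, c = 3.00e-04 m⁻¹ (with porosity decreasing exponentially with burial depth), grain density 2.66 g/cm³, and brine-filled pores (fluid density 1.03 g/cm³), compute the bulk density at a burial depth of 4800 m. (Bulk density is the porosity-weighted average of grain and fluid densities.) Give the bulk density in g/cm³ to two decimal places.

2.51 g/cm³

Working in km (1 km = 1000 m; c in km⁻¹ = c in m⁻¹ × 1000):
Porosity at depth: phi = 0.4·exp(−0.3×4.8) = 0.4×0.2369 = 0.0948
Bulk density: ρ_b = (1−phi)ρ_g + phi·ρ_f = 0.9052×2.66 + 0.0948×1.03
       = 2.408 + 0.098 = 2.506 g/cm³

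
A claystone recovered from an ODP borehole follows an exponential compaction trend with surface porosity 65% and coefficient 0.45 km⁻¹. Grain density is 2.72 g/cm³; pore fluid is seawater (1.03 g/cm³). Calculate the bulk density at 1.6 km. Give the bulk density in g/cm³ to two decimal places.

2.19 g/cm³

Porosity at depth: φ = 0.65·exp(−0.45×1.6) = 0.65×0.4868 = 0.3164
Bulk density: ρ_b = (1−φ)ρ_g + φ·ρ_f = 0.6836×2.72 + 0.3164×1.03
       = 1.859 + 0.326 = 2.185 g/cm³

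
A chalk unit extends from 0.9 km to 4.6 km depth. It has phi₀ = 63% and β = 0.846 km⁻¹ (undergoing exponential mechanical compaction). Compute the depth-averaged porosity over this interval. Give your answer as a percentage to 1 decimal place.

9.0%

⟨phi⟩ = (1/(z₂−z₁)) ∫ phi₀ e^(−βz) dz = phi₀·(e^(−β·z₁) − e^(−β·z₂)) / (β·(z₂−z₁))
e^(−0.846×0.9) = 0.4670; e^(−0.846×4.6) = 0.0204
⟨phi⟩ = 0.63 × (0.4670 − 0.0204) / (0.846 × 3.7) = 0.63 × 0.1427 = 0.0899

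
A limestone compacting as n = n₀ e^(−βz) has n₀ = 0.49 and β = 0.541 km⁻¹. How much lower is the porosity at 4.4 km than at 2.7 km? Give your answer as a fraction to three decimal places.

0.068

n(2.7) = 0.49·e^(−0.541×2.7) = 0.1137
n(4.4) = 0.49·e^(−0.541×4.4) = 0.0453
Δn = 0.1137 − 0.0453 = 0.0684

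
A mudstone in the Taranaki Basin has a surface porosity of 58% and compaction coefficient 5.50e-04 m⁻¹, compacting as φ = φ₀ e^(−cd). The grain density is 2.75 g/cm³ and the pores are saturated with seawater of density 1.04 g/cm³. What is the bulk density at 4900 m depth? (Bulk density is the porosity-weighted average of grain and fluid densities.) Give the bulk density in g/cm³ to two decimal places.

Working in km (1 km = 1000 m; c in km⁻¹ = c in m⁻¹ × 1000):
Porosity at depth: φ = 0.58·exp(−0.55×4.9) = 0.58×0.0675 = 0.0392
Bulk density: ρ_b = (1−φ)ρ_g + φ·ρ_f = 0.9608×2.75 + 0.0392×1.04
       = 2.642 + 0.041 = 2.683 g/cm³

2.68 g/cm³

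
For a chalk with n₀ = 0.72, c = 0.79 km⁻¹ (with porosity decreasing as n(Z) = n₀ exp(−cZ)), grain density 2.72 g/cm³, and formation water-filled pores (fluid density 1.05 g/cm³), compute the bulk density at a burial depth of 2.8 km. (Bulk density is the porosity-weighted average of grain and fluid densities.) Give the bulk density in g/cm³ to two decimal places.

Porosity at depth: n = 0.72·exp(−0.79×2.8) = 0.72×0.1095 = 0.0788
Bulk density: ρ_b = (1−n)ρ_g + n·ρ_f = 0.9212×2.72 + 0.0788×1.05
       = 2.506 + 0.083 = 2.588 g/cm³

2.59 g/cm³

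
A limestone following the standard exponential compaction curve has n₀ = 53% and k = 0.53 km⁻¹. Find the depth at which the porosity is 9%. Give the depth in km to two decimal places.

Invert Athy's law: d = ln(n₀/n) / k
d = ln(0.53/0.09) / 0.53 = ln(5.889) / 0.53 = 1.7731 / 0.53 = 3.345 km

3.35 km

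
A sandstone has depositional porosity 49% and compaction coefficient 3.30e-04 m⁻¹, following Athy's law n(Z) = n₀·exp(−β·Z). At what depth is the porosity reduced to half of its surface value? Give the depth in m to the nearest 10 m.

Working in km (1 km = 1000 m; β in km⁻¹ = β in m⁻¹ × 1000):
n/n₀ = 1/2 ⇒ exp(−β·Z) = 1/2 ⇒ Z = ln(2) / β
Z = 0.6931 / 0.33 = 2.100 km

2100 m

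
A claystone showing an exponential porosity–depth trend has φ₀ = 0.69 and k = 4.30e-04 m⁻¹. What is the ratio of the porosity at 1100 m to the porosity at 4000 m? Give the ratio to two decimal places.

3.48

Working in km (1 km = 1000 m; k in km⁻¹ = k in m⁻¹ × 1000):
φ(z₁)/φ(z₂) = e^(−k·z₁)/e^(−k·z₂) = e^{k(z₂−z₁)}
= exp(0.43 × 2.9) = exp(1.247) = 3.4799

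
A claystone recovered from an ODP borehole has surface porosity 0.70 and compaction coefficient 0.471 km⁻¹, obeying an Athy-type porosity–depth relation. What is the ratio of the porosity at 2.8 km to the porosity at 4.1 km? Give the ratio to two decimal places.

1.84

phi(d₁)/phi(d₂) = e^(−c·d₁)/e^(−c·d₂) = e^{c(d₂−d₁)}
= exp(0.471 × 1.3) = exp(0.6123) = 1.8447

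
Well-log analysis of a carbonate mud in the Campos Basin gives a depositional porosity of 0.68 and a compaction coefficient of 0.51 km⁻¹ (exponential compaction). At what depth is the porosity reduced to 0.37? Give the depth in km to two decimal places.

1.19 km

Invert Athy's law: d = ln(phi₀/phi) / k
d = ln(0.68/0.37) / 0.51 = ln(1.838) / 0.51 = 0.6086 / 0.51 = 1.193 km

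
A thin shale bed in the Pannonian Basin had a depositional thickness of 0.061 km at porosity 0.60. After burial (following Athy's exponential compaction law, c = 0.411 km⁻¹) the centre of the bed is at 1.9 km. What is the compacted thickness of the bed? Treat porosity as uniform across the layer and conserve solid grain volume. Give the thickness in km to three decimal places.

Porosity at 1.9 km: phi = 0.6·exp(−0.411×1.9) = 0.2748
Solid-volume conservation: h(1−phi) = h₀(1−phi₀) ⇒ h = h₀·(1−phi₀)/(1−phi)
h = 0.061 × (1 − 0.6)/(1 − 0.2748) = 0.061 × 0.5516 = 0.0336 km

0.034 km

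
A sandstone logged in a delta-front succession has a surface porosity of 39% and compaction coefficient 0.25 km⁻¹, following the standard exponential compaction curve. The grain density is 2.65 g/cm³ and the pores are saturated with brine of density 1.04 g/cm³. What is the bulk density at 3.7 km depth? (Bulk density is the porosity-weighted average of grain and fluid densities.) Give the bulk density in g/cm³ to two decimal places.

Porosity at depth: phi = 0.39·exp(−0.25×3.7) = 0.39×0.3965 = 0.1546
Bulk density: ρ_b = (1−phi)ρ_g + phi·ρ_f = 0.8454×2.65 + 0.1546×1.04
       = 2.240 + 0.161 = 2.401 g/cm³

2.40 g/cm³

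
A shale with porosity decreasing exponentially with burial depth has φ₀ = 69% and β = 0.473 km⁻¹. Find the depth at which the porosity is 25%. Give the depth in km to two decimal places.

2.15 km

Invert Athy's law: Z = ln(φ₀/φ) / β
Z = ln(0.69/0.25) / 0.473 = ln(2.76) / 0.473 = 1.0152 / 0.473 = 2.146 km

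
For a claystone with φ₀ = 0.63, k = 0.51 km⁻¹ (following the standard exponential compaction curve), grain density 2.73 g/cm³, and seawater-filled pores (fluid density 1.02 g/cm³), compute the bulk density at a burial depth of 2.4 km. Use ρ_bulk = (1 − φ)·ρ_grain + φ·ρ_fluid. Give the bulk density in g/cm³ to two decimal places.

Porosity at depth: φ = 0.63·exp(−0.51×2.4) = 0.63×0.2941 = 0.1853
Bulk density: ρ_b = (1−φ)ρ_g + φ·ρ_f = 0.8147×2.73 + 0.1853×1.02
       = 2.224 + 0.189 = 2.413 g/cm³

2.41 g/cm³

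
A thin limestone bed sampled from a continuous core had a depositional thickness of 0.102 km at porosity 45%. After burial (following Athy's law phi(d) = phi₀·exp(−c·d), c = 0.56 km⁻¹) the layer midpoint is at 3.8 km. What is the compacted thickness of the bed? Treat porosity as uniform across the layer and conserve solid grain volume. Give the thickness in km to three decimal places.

0.059 km

Porosity at 3.8 km: phi = 0.45·exp(−0.56×3.8) = 0.0536
Solid-volume conservation: h(1−phi) = h₀(1−phi₀) ⇒ h = h₀·(1−phi₀)/(1−phi)
h = 0.102 × (1 − 0.45)/(1 − 0.0536) = 0.102 × 0.5811 = 0.0593 km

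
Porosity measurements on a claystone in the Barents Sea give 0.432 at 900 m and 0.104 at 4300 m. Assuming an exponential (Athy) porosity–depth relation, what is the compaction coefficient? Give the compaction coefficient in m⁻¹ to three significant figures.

Working in km (1 km = 1000 m; c in km⁻¹ = c in m⁻¹ × 1000):
Athy: φ(d) = φ₀ e^(−cd) ⇒ φ₁/φ₂ = e^{c(d₂−d₁)} ⇒ c = ln(φ₁/φ₂)/(d₂−d₁)
c = ln(0.432/0.104) / (4.3 − 0.9) = ln(4.154) / 3.4 = 1.4240 / 3.4 = 0.4188 km⁻¹

0.000419 m⁻¹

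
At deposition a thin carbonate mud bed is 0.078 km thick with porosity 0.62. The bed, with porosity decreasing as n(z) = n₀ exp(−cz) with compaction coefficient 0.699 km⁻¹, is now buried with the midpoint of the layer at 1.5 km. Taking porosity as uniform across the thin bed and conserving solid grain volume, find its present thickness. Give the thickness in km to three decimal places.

Porosity at 1.5 km: n = 0.62·exp(−0.699×1.5) = 0.2173
Solid-volume conservation: h(1−n) = h₀(1−n₀) ⇒ h = h₀·(1−n₀)/(1−n)
h = 0.078 × (1 − 0.62)/(1 − 0.2173) = 0.078 × 0.4855 = 0.0379 km

0.038 km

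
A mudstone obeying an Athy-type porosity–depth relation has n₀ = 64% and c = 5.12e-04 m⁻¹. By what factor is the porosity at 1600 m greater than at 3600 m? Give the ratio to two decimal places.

2.78

Working in km (1 km = 1000 m; c in km⁻¹ = c in m⁻¹ × 1000):
n(d₁)/n(d₂) = e^(−c·d₁)/e^(−c·d₂) = e^{c(d₂−d₁)}
= exp(0.512 × 2) = exp(1.024) = 2.7843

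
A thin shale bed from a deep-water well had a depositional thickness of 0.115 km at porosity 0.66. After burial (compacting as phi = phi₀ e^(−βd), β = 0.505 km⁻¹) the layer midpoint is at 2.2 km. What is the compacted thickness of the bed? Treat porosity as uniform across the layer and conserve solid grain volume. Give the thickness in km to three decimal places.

Porosity at 2.2 km: phi = 0.66·exp(−0.505×2.2) = 0.2173
Solid-volume conservation: h(1−phi) = h₀(1−phi₀) ⇒ h = h₀·(1−phi₀)/(1−phi)
h = 0.115 × (1 − 0.66)/(1 − 0.2173) = 0.115 × 0.4344 = 0.0500 km

0.050 km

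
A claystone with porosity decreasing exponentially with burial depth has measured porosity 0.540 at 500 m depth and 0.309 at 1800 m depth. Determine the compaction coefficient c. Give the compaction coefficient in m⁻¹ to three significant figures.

Working in km (1 km = 1000 m; c in km⁻¹ = c in m⁻¹ × 1000):
Athy: φ(Z) = φ₀ e^(−cZ) ⇒ φ₁/φ₂ = e^{c(Z₂−Z₁)} ⇒ c = ln(φ₁/φ₂)/(Z₂−Z₁)
c = ln(0.54/0.309) / (1.8 − 0.5) = ln(1.748) / 1.3 = 0.5582 / 1.3 = 0.4294 km⁻¹

0.000429 m⁻¹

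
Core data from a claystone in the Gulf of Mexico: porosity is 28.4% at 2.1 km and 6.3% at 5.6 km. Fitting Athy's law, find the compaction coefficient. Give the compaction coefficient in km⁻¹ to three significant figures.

Athy: φ(d) = φ₀ e^(−βd) ⇒ φ₁/φ₂ = e^{β(d₂−d₁)} ⇒ β = ln(φ₁/φ₂)/(d₂−d₁)
β = ln(0.284/0.063) / (5.6 − 2.1) = ln(4.508) / 3.5 = 1.5058 / 3.5 = 0.4302 km⁻¹

0.430 km⁻¹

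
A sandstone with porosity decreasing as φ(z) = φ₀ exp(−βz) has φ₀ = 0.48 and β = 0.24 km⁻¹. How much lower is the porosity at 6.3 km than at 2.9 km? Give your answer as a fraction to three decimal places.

φ(2.9) = 0.48·e^(−0.24×2.9) = 0.2393
φ(6.3) = 0.48·e^(−0.24×6.3) = 0.1058
Δφ = 0.2393 − 0.1058 = 0.1335

0.133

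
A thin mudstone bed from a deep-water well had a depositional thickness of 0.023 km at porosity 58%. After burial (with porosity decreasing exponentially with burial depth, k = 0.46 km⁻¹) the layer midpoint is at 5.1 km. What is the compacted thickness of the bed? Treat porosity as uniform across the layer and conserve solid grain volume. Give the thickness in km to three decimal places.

Porosity at 5.1 km: φ = 0.58·exp(−0.46×5.1) = 0.0555
Solid-volume conservation: h(1−φ) = h₀(1−φ₀) ⇒ h = h₀·(1−φ₀)/(1−φ)
h = 0.023 × (1 − 0.58)/(1 − 0.0555) = 0.023 × 0.4447 = 0.0102 km

0.010 km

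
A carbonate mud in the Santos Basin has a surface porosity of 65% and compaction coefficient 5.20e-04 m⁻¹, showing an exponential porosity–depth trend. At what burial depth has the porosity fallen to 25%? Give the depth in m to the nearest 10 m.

1840 m

Working in km (1 km = 1000 m; k in km⁻¹ = k in m⁻¹ × 1000):
Invert Athy's law: z = ln(φ₀/φ) / k
z = ln(0.65/0.25) / 0.52 = ln(2.6) / 0.52 = 0.9555 / 0.52 = 1.838 km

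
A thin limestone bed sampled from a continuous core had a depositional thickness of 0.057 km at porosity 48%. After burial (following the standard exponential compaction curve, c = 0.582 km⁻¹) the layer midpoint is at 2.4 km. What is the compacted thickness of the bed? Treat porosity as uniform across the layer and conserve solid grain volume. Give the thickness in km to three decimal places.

0.034 km

Porosity at 2.4 km: n = 0.48·exp(−0.582×2.4) = 0.1187
Solid-volume conservation: h(1−n) = h₀(1−n₀) ⇒ h = h₀·(1−n₀)/(1−n)
h = 0.057 × (1 − 0.48)/(1 − 0.1187) = 0.057 × 0.5901 = 0.0336 km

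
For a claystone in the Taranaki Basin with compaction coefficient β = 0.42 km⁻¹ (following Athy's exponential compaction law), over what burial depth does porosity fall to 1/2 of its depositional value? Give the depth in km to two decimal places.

φ/φ₀ = 1/2 ⇒ exp(−β·d) = 1/2 ⇒ d = ln(2) / β
d = 0.6931 / 0.42 = 1.650 km

1.65 km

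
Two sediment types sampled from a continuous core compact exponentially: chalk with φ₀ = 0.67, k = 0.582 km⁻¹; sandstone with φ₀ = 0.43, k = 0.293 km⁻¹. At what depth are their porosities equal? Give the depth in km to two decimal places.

Set φ₀ₐ e^(−kₐZ) = φ₀ᵦ e^(−kᵦZ) ⇒ ln(φ₀ₐ/φ₀ᵦ) = (kₐ − kᵦ)·Z
Z = ln(0.67/0.43) / (0.582 − 0.293) = 0.4435 / 0.289 = 1.535 km

1.53 km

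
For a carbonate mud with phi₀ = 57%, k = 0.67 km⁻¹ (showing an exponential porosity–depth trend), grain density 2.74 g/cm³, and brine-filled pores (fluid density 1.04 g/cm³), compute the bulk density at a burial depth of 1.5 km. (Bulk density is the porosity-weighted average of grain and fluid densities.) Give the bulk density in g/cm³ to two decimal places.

Porosity at depth: phi = 0.57·exp(−0.67×1.5) = 0.57×0.3660 = 0.2086
Bulk density: ρ_b = (1−phi)ρ_g + phi·ρ_f = 0.7914×2.74 + 0.2086×1.04
       = 2.168 + 0.217 = 2.385 g/cm³

2.39 g/cm³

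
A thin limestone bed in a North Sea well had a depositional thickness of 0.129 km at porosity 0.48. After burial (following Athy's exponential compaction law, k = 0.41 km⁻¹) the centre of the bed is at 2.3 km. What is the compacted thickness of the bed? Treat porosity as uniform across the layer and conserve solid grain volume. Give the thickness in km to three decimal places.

Porosity at 2.3 km: phi = 0.48·exp(−0.41×2.3) = 0.1869
Solid-volume conservation: h(1−phi) = h₀(1−phi₀) ⇒ h = h₀·(1−phi₀)/(1−phi)
h = 0.129 × (1 − 0.48)/(1 − 0.1869) = 0.129 × 0.6396 = 0.0825 km

0.083 km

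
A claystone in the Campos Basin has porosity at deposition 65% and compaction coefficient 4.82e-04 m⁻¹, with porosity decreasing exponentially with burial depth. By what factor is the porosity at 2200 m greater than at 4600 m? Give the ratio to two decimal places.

Working in km (1 km = 1000 m; c in km⁻¹ = c in m⁻¹ × 1000):
φ(d₁)/φ(d₂) = e^(−c·d₁)/e^(−c·d₂) = e^{c(d₂−d₁)}
= exp(0.482 × 2.4) = exp(1.157) = 3.1797

3.18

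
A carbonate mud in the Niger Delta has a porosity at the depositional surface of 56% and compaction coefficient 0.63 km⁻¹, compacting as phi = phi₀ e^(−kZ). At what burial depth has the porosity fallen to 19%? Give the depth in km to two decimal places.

1.72 km

Invert Athy's law: Z = ln(phi₀/phi) / k
Z = ln(0.56/0.19) / 0.63 = ln(2.947) / 0.63 = 1.0809 / 0.63 = 1.716 km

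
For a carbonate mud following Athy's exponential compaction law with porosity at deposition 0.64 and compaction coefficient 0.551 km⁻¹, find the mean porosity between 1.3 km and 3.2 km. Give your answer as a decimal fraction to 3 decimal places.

0.194

⟨phi⟩ = (1/(d₂−d₁)) ∫ phi₀ e^(−kd) dd = phi₀·(e^(−k·d₁) − e^(−k·d₂)) / (k·(d₂−d₁))
e^(−0.551×1.3) = 0.4886; e^(−0.551×3.2) = 0.1715
⟨phi⟩ = 0.64 × (0.4886 − 0.1715) / (0.551 × 1.9) = 0.64 × 0.3029 = 0.1938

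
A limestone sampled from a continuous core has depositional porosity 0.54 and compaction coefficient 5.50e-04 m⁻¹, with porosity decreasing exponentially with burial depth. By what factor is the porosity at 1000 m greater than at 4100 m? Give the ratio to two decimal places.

Working in km (1 km = 1000 m; β in km⁻¹ = β in m⁻¹ × 1000):
phi(Z₁)/phi(Z₂) = e^(−β·Z₁)/e^(−β·Z₂) = e^{β(Z₂−Z₁)}
= exp(0.55 × 3.1) = exp(1.705) = 5.5014

5.50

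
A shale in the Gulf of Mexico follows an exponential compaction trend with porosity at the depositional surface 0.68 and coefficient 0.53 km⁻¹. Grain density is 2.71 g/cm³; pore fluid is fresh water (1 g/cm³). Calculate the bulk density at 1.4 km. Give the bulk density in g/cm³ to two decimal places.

Porosity at depth: phi = 0.68·exp(−0.53×1.4) = 0.68×0.4762 = 0.3238
Bulk density: ρ_b = (1−phi)ρ_g + phi·ρ_f = 0.6762×2.71 + 0.3238×1
       = 1.833 + 0.324 = 2.156 g/cm³

2.16 g/cm³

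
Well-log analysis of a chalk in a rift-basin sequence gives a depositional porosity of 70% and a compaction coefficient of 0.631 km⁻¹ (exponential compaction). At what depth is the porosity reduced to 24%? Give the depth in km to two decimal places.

1.70 km

Invert Athy's law: z = ln(φ₀/φ) / β
z = ln(0.7/0.24) / 0.631 = ln(2.917) / 0.631 = 1.0704 / 0.631 = 1.696 km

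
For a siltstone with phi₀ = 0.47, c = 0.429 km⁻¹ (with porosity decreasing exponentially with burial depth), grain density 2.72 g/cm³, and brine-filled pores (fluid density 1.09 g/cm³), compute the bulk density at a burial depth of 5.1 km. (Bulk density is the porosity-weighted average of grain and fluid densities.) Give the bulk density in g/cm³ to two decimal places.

Porosity at depth: phi = 0.47·exp(−0.429×5.1) = 0.47×0.1122 = 0.0527
Bulk density: ρ_b = (1−phi)ρ_g + phi·ρ_f = 0.9473×2.72 + 0.0527×1.09
       = 2.577 + 0.057 = 2.634 g/cm³

2.63 g/cm³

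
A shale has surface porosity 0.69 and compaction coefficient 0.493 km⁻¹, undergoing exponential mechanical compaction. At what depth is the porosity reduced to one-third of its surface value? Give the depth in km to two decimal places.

phi/phi₀ = 1/3 ⇒ exp(−β·Z) = 1/3 ⇒ Z = ln(3) / β
Z = 1.0986 / 0.493 = 2.228 km

2.23 km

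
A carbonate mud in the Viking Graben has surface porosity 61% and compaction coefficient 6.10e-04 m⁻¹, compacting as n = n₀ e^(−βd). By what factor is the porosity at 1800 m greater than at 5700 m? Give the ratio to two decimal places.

Working in km (1 km = 1000 m; β in km⁻¹ = β in m⁻¹ × 1000):
n(d₁)/n(d₂) = e^(−β·d₁)/e^(−β·d₂) = e^{β(d₂−d₁)}
= exp(0.61 × 3.9) = exp(2.379) = 10.7941

10.79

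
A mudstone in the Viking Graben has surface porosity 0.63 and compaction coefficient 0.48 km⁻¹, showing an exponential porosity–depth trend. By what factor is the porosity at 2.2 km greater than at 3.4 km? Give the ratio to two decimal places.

1.78

φ(Z₁)/φ(Z₂) = e^(−k·Z₁)/e^(−k·Z₂) = e^{k(Z₂−Z₁)}
= exp(0.48 × 1.2) = exp(0.576) = 1.7789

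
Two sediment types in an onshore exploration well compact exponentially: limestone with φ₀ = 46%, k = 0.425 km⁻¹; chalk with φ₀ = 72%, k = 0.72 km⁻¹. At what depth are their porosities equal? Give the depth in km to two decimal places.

1.52 km

Set φ₀ₐ e^(−kₐd) = φ₀ᵦ e^(−kᵦd) ⇒ ln(φ₀ₐ/φ₀ᵦ) = (kₐ − kᵦ)·d
d = ln(0.46/0.72) / (0.425 − 0.72) = -0.4480 / -0.295 = 1.519 km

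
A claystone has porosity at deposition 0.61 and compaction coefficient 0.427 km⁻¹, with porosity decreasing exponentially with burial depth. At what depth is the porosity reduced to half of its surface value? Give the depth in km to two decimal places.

n/n₀ = 1/2 ⇒ exp(−c·Z) = 1/2 ⇒ Z = ln(2) / c
Z = 0.6931 / 0.427 = 1.623 km

1.62 km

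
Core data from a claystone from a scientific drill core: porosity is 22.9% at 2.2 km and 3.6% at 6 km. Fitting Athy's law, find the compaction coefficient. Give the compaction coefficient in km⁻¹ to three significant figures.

0.487 km⁻¹

Athy: φ(d) = φ₀ e^(−kd) ⇒ φ₁/φ₂ = e^{k(d₂−d₁)} ⇒ k = ln(φ₁/φ₂)/(d₂−d₁)
k = ln(0.229/0.036) / (6 − 2.2) = ln(6.361) / 3.8 = 1.8502 / 3.8 = 0.4869 km⁻¹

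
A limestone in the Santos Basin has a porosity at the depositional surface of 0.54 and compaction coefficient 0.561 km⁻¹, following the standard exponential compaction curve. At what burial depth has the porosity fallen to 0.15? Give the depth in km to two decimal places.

2.28 km

Invert Athy's law: d = ln(φ₀/φ) / k
d = ln(0.54/0.15) / 0.561 = ln(3.6) / 0.561 = 1.2809 / 0.561 = 2.283 km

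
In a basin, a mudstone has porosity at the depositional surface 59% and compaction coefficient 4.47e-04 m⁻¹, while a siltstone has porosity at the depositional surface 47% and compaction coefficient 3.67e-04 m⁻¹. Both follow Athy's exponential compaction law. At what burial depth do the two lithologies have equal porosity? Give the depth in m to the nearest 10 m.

2840 m

Working in km (1 km = 1000 m; k in km⁻¹ = k in m⁻¹ × 1000):
Set φ₀ₐ e^(−kₐz) = φ₀ᵦ e^(−kᵦz) ⇒ ln(φ₀ₐ/φ₀ᵦ) = (kₐ − kᵦ)·z
z = ln(0.59/0.47) / (0.447 − 0.367) = 0.2274 / 0.08 = 2.842 km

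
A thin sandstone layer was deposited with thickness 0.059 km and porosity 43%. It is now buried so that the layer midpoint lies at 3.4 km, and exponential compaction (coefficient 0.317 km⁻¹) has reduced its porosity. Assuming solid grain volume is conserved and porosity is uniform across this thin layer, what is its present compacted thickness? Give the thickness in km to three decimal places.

Porosity at 3.4 km: φ = 0.43·exp(−0.317×3.4) = 0.1463
Solid-volume conservation: h(1−φ) = h₀(1−φ₀) ⇒ h = h₀·(1−φ₀)/(1−φ)
h = 0.059 × (1 − 0.43)/(1 − 0.1463) = 0.059 × 0.6677 = 0.0394 km

0.039 km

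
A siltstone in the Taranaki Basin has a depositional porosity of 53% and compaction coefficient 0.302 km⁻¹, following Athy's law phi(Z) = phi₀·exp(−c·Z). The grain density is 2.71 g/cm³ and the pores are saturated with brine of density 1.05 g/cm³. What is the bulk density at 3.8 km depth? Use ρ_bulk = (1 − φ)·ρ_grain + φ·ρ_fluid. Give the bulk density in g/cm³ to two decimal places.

2.43 g/cm³

Porosity at depth: phi = 0.53·exp(−0.302×3.8) = 0.53×0.3174 = 0.1682
Bulk density: ρ_b = (1−phi)ρ_g + phi·ρ_f = 0.8318×2.71 + 0.1682×1.05
       = 2.254 + 0.177 = 2.431 g/cm³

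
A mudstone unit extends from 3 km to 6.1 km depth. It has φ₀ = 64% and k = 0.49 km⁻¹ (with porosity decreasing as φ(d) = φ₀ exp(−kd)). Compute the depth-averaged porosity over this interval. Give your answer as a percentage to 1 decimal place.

⟨φ⟩ = (1/(d₂−d₁)) ∫ φ₀ e^(−kd) dd = φ₀·(e^(−k·d₁) − e^(−k·d₂)) / (k·(d₂−d₁))
e^(−0.49×3) = 0.2299; e^(−0.49×6.1) = 0.0503
⟨φ⟩ = 0.64 × (0.2299 − 0.0503) / (0.49 × 3.1) = 0.64 × 0.1182 = 0.0757

7.6%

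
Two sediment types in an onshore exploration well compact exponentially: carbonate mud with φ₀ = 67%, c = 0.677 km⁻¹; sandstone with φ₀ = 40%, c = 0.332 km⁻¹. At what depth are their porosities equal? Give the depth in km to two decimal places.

1.50 km

Set φ₀ₐ e^(−cₐd) = φ₀ᵦ e^(−cᵦd) ⇒ ln(φ₀ₐ/φ₀ᵦ) = (cₐ − cᵦ)·d
d = ln(0.67/0.4) / (0.677 − 0.332) = 0.5158 / 0.345 = 1.495 km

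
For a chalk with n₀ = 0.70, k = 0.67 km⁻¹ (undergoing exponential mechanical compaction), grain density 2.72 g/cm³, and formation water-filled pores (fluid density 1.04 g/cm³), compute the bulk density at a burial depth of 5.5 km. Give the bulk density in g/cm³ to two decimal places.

Porosity at depth: n = 0.7·exp(−0.67×5.5) = 0.7×0.0251 = 0.0176
Bulk density: ρ_b = (1−n)ρ_g + n·ρ_f = 0.9824×2.72 + 0.0176×1.04
       = 2.672 + 0.018 = 2.690 g/cm³

2.69 g/cm³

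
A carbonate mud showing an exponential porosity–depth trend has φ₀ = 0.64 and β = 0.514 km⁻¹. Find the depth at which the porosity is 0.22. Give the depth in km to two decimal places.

2.08 km

Invert Athy's law: Z = ln(φ₀/φ) / β
Z = ln(0.64/0.22) / 0.514 = ln(2.909) / 0.514 = 1.0678 / 0.514 = 2.078 km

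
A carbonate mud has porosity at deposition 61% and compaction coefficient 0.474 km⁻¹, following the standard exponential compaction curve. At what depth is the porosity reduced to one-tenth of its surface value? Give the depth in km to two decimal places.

φ/φ₀ = 1/10 ⇒ exp(−k·d) = 1/10 ⇒ d = ln(10) / k
d = 2.3026 / 0.474 = 4.858 km

4.86 km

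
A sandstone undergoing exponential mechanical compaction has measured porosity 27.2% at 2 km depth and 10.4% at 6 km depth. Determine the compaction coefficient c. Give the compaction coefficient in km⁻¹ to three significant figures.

Athy: n(z) = n₀ e^(−cz) ⇒ n₁/n₂ = e^{c(z₂−z₁)} ⇒ c = ln(n₁/n₂)/(z₂−z₁)
c = ln(0.272/0.104) / (6 − 2) = ln(2.615) / 4 = 0.9614 / 4 = 0.2404 km⁻¹

0.240 km⁻¹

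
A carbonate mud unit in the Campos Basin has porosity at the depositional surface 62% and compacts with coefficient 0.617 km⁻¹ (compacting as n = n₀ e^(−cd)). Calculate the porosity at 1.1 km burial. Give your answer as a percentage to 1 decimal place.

31.5%

n = n₀·exp(−c·d) = 0.62 × exp(−0.617 × 1.1) = 0.62 × exp(−0.6787)
  = 0.62 × 0.5073 = 0.3145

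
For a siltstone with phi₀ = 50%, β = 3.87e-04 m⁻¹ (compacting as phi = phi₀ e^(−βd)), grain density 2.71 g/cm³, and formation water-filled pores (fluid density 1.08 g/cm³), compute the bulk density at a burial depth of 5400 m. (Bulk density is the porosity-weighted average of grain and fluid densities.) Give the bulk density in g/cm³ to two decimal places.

Working in km (1 km = 1000 m; β in km⁻¹ = β in m⁻¹ × 1000):
Porosity at depth: phi = 0.5·exp(−0.387×5.4) = 0.5×0.1237 = 0.0619
Bulk density: ρ_b = (1−phi)ρ_g + phi·ρ_f = 0.9381×2.71 + 0.0619×1.08
       = 2.542 + 0.067 = 2.609 g/cm³

2.61 g/cm³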